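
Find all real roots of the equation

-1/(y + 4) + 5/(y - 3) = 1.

y = -4.6033 or y = 7.6033

Multiply both sides by (y + 4)(y - 3):
-(y - 3) + 5(y + 4) = (y + 4)(y - 3).
Expand and collect terms: y² - 3y - 35 = 0.
By the quadratic formula, y = (3 ± √149) / 2, so y ≈ 7.6033 or y ≈ -4.6033.
Neither value makes a denominator zero (y ≠ -4, y ≠ 3), so both are valid.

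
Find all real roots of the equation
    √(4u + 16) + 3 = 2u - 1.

u = 5

Isolate the radical: √(4u + 16) = 2u - 4.
Square both sides: 4u + 16 = (2u - 4)².
Expand and rearrange: 4u² - 20u = 0.
Solving gives u = 5 or u = 0.
Check each candidate in the original equation:
  u = 5: √(36) = 6, while 2u - 4 = 6 — valid.
  u = 0: √(16) = 4, while 2u - 4 = -4 — extraneous.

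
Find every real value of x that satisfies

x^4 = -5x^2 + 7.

x = -1.0677 or x = 1.0677

Let u = x^2. The equation becomes u^2 + 5u - 7 = 0.
By the quadratic formula, u = -5/2 + sqrt(53)/2 or u = -sqrt(53)/2 - 5/2.
x^2 = -5/2 + sqrt(53)/2 gives x = +/-sqrt(-5/2 + sqrt(53)/2) ~= +/-1.0677.
x^2 = -sqrt(53)/2 - 5/2 < 0 has no real solution.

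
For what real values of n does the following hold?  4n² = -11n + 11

Rearrange to standard form: 4n² + 11n - 11 = 0.
Discriminant: (11)² − 4·4·(-11) = 297.
Quadratic formula: n = (-11 ± √297) / 8.
So n = -11/8 + 3·√(33)/8 ≈ 0.7792 or n = -3·√(33)/8 - 11/8 ≈ -3.5292.

n = -3.5292 or n = 0.7792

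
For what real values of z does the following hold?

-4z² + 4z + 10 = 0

z = -1.1583 or z = 2.1583

Discriminant: (4)² − 4·(-4)·10 = 176.
Quadratic formula: z = (-4 ± √176) / (-8).
So z = 1/2 - √(11)/2 ≈ -1.1583 or z = 1/2 + √(11)/2 ≈ 2.1583.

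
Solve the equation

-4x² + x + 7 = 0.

Discriminant: (1)² − 4·(-4)·7 = 113.
Quadratic formula: x = (-1 ± √113) / (-8).
So x = 1/8 - √(113)/8 ≈ -1.2038 or x = 1/8 + √(113)/8 ≈ 1.4538.

x = -1.2038 or x = 1.4538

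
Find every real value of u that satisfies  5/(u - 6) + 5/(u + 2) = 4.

Multiply both sides by (u - 6)(u + 2):
5(u + 2) + 5(u - 6) = 4(u - 6)(u + 2).
Expand and collect terms: 4u^2 - 26u - 28 = 0.
By the quadratic formula, u = (26 +/- sqrt(1124)) / 8, so u ~= 7.4408 or u ~= -0.9408.
Neither value makes a denominator zero (u != 6, u != -2), so both are valid.

u = -0.9408 or u = 7.4408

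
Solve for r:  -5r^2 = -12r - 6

Rearrange to standard form: -5r^2 + 12r + 6 = 0.
Discriminant: (12)^2 - 4*(-5)*6 = 264.
Quadratic formula: r = (-12 +/- sqrt(264)) / (-10).
So r = 6/5 - sqrt(66)/5 ~= -0.4248 or r = 6/5 + sqrt(66)/5 ~= 2.8248.

r = -0.4248 or r = 2.8248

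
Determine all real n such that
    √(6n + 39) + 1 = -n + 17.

Isolate the radical: √(6n + 39) = -n + 16.
Square both sides: 6n + 39 = (-n + 16)².
Expand and rearrange: n² - 38n + 217 = 0.
Solving gives n = 31 or n = 7.
Check each candidate in the original equation:
  n = 31: √(225) = 15, while -n + 16 = -15 — extraneous.
  n = 7: √(81) = 9, while -n + 16 = 9 — valid.

n = 7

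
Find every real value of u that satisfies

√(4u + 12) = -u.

u = -2

Square both sides: 4u + 12 = (-u)².
Expand and rearrange: u² - 4u - 12 = 0.
Solving gives u = 6 or u = -2.
Check each candidate in the original equation:
  u = 6: √(36) = 6, while -u = -6 — extraneous.
  u = -2: √(4) = 2, while -u = 2 — valid.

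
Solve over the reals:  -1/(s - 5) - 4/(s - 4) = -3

Multiply both sides by (s - 5)(s - 4):
-(s - 4) - 4(s - 5) = -3(s - 5)(s - 4).
Expand and collect terms: -3s^2 + 32s - 84 = 0.
Factor or apply the quadratic formula: s = 4.6667 or s = 6.
Neither value makes a denominator zero (s != 5, s != 4), so both are valid.

s = 4.6667 or s = 6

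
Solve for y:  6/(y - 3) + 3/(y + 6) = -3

y = -7.2426 or y = 1.2426

Multiply both sides by (y - 3)(y + 6):
6(y + 6) + 3(y - 3) = -3(y - 3)(y + 6).
Expand and collect terms: -3y² - 18y + 27 = 0.
By the quadratic formula, y = (18 ± √648) / -6, so y ≈ -7.2426 or y ≈ 1.2426.
Neither value makes a denominator zero (y ≠ 3, y ≠ -6), so both are valid.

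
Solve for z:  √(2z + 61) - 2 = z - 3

Isolate the radical: √(2z + 61) = z - 1.
Square both sides: 2z + 61 = (z - 1)².
Expand and rearrange: z² - 4z - 60 = 0.
Solving gives z = 10 or z = -6.
Check each candidate in the original equation:
  z = 10: √(81) = 9, while z - 1 = 9 — valid.
  z = -6: √(49) = 7, while z - 1 = -7 — extraneous.

z = 10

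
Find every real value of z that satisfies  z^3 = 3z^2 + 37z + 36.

z = -4 or z = -1.1098 or z = 8.1098

Rearrange: z^3 - 3z^2 - 37z - 36 = 0.
Possible rational roots are divisors of -36. Testing z = -4 gives 0, so (z + 4) is a factor.
Divide: z^3 - 3z^2 - 37z - 36 = (z + 4)(z^2 - 7z - 9).
Apply the quadratic formula to z^2 - 7z - 9 = 0: z = (7 +/- sqrt(85))/2, i.e. z ~= 8.1098 or z ~= -1.1098.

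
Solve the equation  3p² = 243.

p = -9 or p = 9

Bring every term to one side: 3p² - 243 = 0.
Factor: 3(p + 9)(p - 9) = 0.
So p = -9 or p = 9.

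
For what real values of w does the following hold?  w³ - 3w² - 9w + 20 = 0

w = -2.7913 or w = 1.7913 or w = 4

Possible rational roots are divisors of 20. Testing w = 4 gives 0, so (w - 4) is a factor.
Divide: w³ - 3w² - 9w + 20 = (w - 4)(w² + w - 5).
Apply the quadratic formula to w² + w - 5 = 0: w = (-1 ± √21)/2, i.e. w ≈ 1.7913 or w ≈ -2.7913.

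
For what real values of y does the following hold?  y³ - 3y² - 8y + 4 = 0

Possible rational roots are divisors of 4. Testing y = -2 gives 0, so (y + 2) is a factor.
Divide: y³ - 3y² - 8y + 4 = (y + 2)(y² - 5y + 2).
Apply the quadratic formula to y² - 5y + 2 = 0: y = (5 ± √17)/2, i.e. y ≈ 4.5616 or y ≈ 0.4384.

y = -2 or y = 0.4384 or y = 4.5616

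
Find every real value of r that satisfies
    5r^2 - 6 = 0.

Discriminant: (0)^2 - 4*5*(-6) = 120.
Quadratic formula: r = (0 +/- sqrt(120)) / 10.
So r = sqrt(30)/5 ~= 1.0954 or r = -sqrt(30)/5 ~= -1.0954.

r = -1.0954 or r = 1.0954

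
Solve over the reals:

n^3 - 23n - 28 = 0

Possible rational roots are divisors of -28. Testing n = -4 gives 0, so (n + 4) is a factor.
Divide: n^3 - 23n - 28 = (n + 4)(n^2 - 4n - 7).
Apply the quadratic formula to n^2 - 4n - 7 = 0: n = (4 +/- sqrt(44))/2, i.e. n ~= 5.3166 or n ~= -1.3166.

n = -4 or n = -1.3166 or n = 5.3166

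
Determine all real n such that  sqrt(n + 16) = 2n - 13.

Square both sides: n + 16 = (2n - 13)^2.
Expand and rearrange: 4n^2 - 53n + 153 = 0.
Solving gives n = 9 or n = 4.25.
Check each candidate in the original equation:
  n = 9: sqrt(25) = 5, while 2n - 13 = 5 — valid.
  n = 4.25: sqrt(20.25) = 4.5, while 2n - 13 = -4.5 — extraneous.

n = 9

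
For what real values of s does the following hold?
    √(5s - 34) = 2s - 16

s = 10

Square both sides: 5s - 34 = (2s - 16)².
Expand and rearrange: 4s² - 69s + 290 = 0.
Solving gives s = 10 or s = 7.25.
Check each candidate in the original equation:
  s = 10: √(16) = 4, while 2s - 16 = 4 — valid.
  s = 7.25: √(2.25) = 1.5, while 2s - 16 = -1.5 — extraneous.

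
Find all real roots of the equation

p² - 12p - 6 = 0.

Discriminant: (-12)² − 4·1·(-6) = 168.
Quadratic formula: p = (12 ± √168) / 2.
So p = 6 + √(42) ≈ 12.4807 or p = 6 - √(42) ≈ -0.4807.

p = -0.4807 or p = 12.4807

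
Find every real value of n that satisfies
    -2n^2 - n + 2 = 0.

n = -1.2808 or n = 0.7808

Discriminant: (-1)^2 - 4*(-2)*2 = 17.
Quadratic formula: n = (1 +/- sqrt(17)) / (-4).
So n = -sqrt(17)/4 - 1/4 ~= -1.2808 or n = -1/4 + sqrt(17)/4 ~= 0.7808.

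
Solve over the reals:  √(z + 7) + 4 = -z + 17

z = 9

Isolate the radical: √(z + 7) = -z + 13.
Square both sides: z + 7 = (-z + 13)².
Expand and rearrange: z² - 27z + 162 = 0.
Solving gives z = 18 or z = 9.
Check each candidate in the original equation:
  z = 18: √(25) = 5, while -z + 13 = -5 — extraneous.
  z = 9: √(16) = 4, while -z + 13 = 4 — valid.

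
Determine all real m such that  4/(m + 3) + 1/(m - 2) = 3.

m = -1.7749 or m = 2.4415

Multiply both sides by (m + 3)(m - 2):
4(m - 2) + (m + 3) = 3(m + 3)(m - 2).
Expand and collect terms: 3m^2 - 2m - 13 = 0.
By the quadratic formula, m = (2 +/- sqrt(160)) / 6, so m ~= 2.4415 or m ~= -1.7749.
Neither value makes a denominator zero (m != -3, m != 2), so both are valid.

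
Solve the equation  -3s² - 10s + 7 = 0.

Discriminant: (-10)² − 4·(-3)·7 = 184.
Quadratic formula: s = (10 ± √184) / (-6).
So s = -√(46)/3 - 5/3 ≈ -3.9274 or s = -5/3 + √(46)/3 ≈ 0.5941.

s = -3.9274 or s = 0.5941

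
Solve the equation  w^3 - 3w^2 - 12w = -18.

Rearrange: w^3 - 3w^2 - 12w + 18 = 0.
Possible rational roots are divisors of 18. Testing w = -3 gives 0, so (w + 3) is a factor.
Divide: w^3 - 3w^2 - 12w + 18 = (w + 3)(w^2 - 6w + 6).
Apply the quadratic formula to w^2 - 6w + 6 = 0: w = (6 +/- sqrt(12))/2, i.e. w ~= 4.7321 or w ~= 1.2679.

w = -3 or w = 1.2679 or w = 4.7321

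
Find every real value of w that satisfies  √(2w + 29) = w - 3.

Square both sides: 2w + 29 = (w - 3)².
Expand and rearrange: w² - 8w - 20 = 0.
Solving gives w = 10 or w = -2.
Check each candidate in the original equation:
  w = 10: √(49) = 7, while w - 3 = 7 — valid.
  w = -2: √(25) = 5, while w - 3 = -5 — extraneous.

w = 10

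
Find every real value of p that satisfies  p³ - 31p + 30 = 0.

Possible rational roots are divisors of 30. Testing p = 5 gives 0, so (p - 5) is a factor.
Divide: p³ - 31p + 30 = (p - 5)(p² + 5p - 6).
Factor the quadratic: p = 1 or p = -6.

p = -6 or p = 1 or p = 5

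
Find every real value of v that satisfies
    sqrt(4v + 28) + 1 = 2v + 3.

v = 2

Isolate the radical: sqrt(4v + 28) = 2v + 2.
Square both sides: 4v + 28 = (2v + 2)^2.
Expand and rearrange: 4v^2 + 4v - 24 = 0.
Solving gives v = 2 or v = -3.
Check each candidate in the original equation:
  v = 2: sqrt(36) = 6, while 2v + 2 = 6 — valid.
  v = -3: sqrt(16) = 4, while 2v + 2 = -4 — extraneous.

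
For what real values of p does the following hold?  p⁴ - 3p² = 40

Let u = p². The equation becomes u² - 3u - 40 = 0.
Factor: (u + 5)(u - 8) = 0, so u = -5 or u = 8.
p² = -5 < 0 has no real solution.
p² = 8 gives p = ±2·√(2) ≈ ±2.8284.

p = -2.8284 or p = 2.8284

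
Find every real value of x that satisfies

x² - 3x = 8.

x = -1.7016 or x = 4.7016

Rearrange to standard form: x² - 3x - 8 = 0.
Discriminant: (-3)² − 4·1·(-8) = 41.
Quadratic formula: x = (3 ± √41) / 2.
So x = 3/2 + √(41)/2 ≈ 4.7016 or x = 3/2 - √(41)/2 ≈ -1.7016.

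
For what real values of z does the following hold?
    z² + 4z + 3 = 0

Factor: (z + 3)(z + 1) = 0.
So z = -3 or z = -1.

z = -3 or z = -1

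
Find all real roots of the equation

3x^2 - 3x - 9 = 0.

x = -1.3028 or x = 2.3028

Discriminant: (-3)^2 - 4*3*(-9) = 117.
Quadratic formula: x = (3 +/- sqrt(117)) / 6.
So x = 1/2 + sqrt(13)/2 ~= 2.3028 or x = 1/2 - sqrt(13)/2 ~= -1.3028.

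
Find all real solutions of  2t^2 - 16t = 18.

t = -1 or t = 9

Bring every term to one side: 2t^2 - 16t - 18 = 0.
Factor: 2(t + 1)(t - 9) = 0.
So t = -1 or t = 9.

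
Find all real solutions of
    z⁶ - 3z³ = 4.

z = -1 or z = 1.5874

Let u = z³. The equation becomes u² - 3u - 4 = 0.
Factor: (u + 1)(u - 4) = 0, so u = -1 or u = 4.
z³ = -1 gives z = -1.
z³ = 4 gives z = ∛(4) ≈ 1.5874.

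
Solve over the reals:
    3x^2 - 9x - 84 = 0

x = -4 or x = 7

Factor: 3(x - 7)(x + 4) = 0.
So x = 7 or x = -4.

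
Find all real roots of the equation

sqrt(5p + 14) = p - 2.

p = 10

Square both sides: 5p + 14 = (p - 2)^2.
Expand and rearrange: p^2 - 9p - 10 = 0.
Solving gives p = 10 or p = -1.
Check each candidate in the original equation:
  p = 10: sqrt(64) = 8, while p - 2 = 8 — valid.
  p = -1: sqrt(9) = 3, while p - 2 = -3 — extraneous.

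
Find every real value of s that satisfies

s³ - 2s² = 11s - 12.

s = -3 or s = 1 or s = 4

Rearrange: s³ - 2s² - 11s + 12 = 0.
Possible rational roots are divisors of 12. Testing s = 4 gives 0, so (s - 4) is a factor.
Divide: s³ - 2s² - 11s + 12 = (s - 4)(s² + 2s - 3).
Factor the quadratic: s = 1 or s = -3.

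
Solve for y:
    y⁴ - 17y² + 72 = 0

y = -3 or y = -2.8284 or y = 2.8284 or y = 3

Let u = y². The equation becomes u² - 17u + 72 = 0.
Factor: (u - 9)(u - 8) = 0, so u = 9 or u = 8.
y² = 9 gives y = ±3.
y² = 8 gives y = ±2·√(2) ≈ ±2.8284.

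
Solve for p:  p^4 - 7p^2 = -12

p = -2 or p = -1.7321 or p = 1.7321 or p = 2

Let u = p^2. The equation becomes u^2 - 7u + 12 = 0.
Factor: (u - 3)(u - 4) = 0, so u = 3 or u = 4.
p^2 = 3 gives p = +/-sqrt(3) ~= +/-1.7321.
p^2 = 4 gives p = +/-2.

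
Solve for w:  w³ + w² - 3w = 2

w = -2 or w = -0.618 or w = 1.618

Rearrange: w³ + w² - 3w - 2 = 0.
Possible rational roots are divisors of -2. Testing w = -2 gives 0, so (w + 2) is a factor.
Divide: w³ + w² - 3w - 2 = (w + 2)(w² - w - 1).
Apply the quadratic formula to w² - w - 1 = 0: w = (1 ± √5)/2, i.e. w ≈ 1.618 or w ≈ -0.618.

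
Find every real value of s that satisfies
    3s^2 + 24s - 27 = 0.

s = -9 or s = 1

Factor: 3(s + 9)(s - 1) = 0.
So s = -9 or s = 1.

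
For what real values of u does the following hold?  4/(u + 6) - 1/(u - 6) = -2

u = -7.9307 or u = 6.4307

Multiply both sides by (u + 6)(u - 6):
4(u - 6) - (u + 6) = -2(u + 6)(u - 6).
Expand and collect terms: -2u^2 - 3u + 102 = 0.
By the quadratic formula, u = (3 +/- sqrt(825)) / -4, so u ~= -7.9307 or u ~= 6.4307.
Neither value makes a denominator zero (u != -6, u != 6), so both are valid.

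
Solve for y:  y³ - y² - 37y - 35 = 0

Possible rational roots are divisors of -35. Testing y = -5 gives 0, so (y + 5) is a factor.
Divide: y³ - y² - 37y - 35 = (y + 5)(y² - 6y - 7).
Factor the quadratic: y = 7 or y = -1.

y = -5 or y = -1 or y = 7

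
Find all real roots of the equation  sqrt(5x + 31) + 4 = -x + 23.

Isolate the radical: sqrt(5x + 31) = -x + 19.
Square both sides: 5x + 31 = (-x + 19)^2.
Expand and rearrange: x^2 - 43x + 330 = 0.
Solving gives x = 33 or x = 10.
Check each candidate in the original equation:
  x = 33: sqrt(196) = 14, while -x + 19 = -14 — extraneous.
  x = 10: sqrt(81) = 9, while -x + 19 = 9 — valid.

x = 10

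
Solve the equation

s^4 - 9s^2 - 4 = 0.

s = -3.0699 or s = 3.0699

Let u = s^2. The equation becomes u^2 - 9u - 4 = 0.
By the quadratic formula, u = 9/2 + sqrt(97)/2 or u = 9/2 - sqrt(97)/2.
s^2 = 9/2 + sqrt(97)/2 gives s = +/-sqrt(9/2 + sqrt(97)/2) ~= +/-3.0699.
s^2 = 9/2 - sqrt(97)/2 < 0 has no real solution.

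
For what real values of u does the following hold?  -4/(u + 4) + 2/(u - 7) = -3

u = -2.5668 or u = 6.2335

Multiply both sides by (u + 4)(u - 7):
-4(u - 7) + 2(u + 4) = -3(u + 4)(u - 7).
Expand and collect terms: -3u^2 + 11u + 48 = 0.
By the quadratic formula, u = (-11 +/- sqrt(697)) / -6, so u ~= -2.5668 or u ~= 6.2335.
Neither value makes a denominator zero (u != -4, u != 7), so both are valid.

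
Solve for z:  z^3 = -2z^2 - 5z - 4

Rearrange: z^3 + 2z^2 + 5z + 4 = 0.
Possible rational roots are divisors of 4. Testing z = -1 gives 0, so (z + 1) is a factor.
Divide: z^3 + 2z^2 + 5z + 4 = (z + 1)(z^2 + z + 4).
The quadratic z^2 + z + 4 has discriminant -15 < 0, so no further real roots.

z = -1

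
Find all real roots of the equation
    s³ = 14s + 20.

s = -2.3166 or s = -2 or s = 4.3166

Rearrange: s³ - 14s - 20 = 0.
Possible rational roots are divisors of -20. Testing s = -2 gives 0, so (s + 2) is a factor.
Divide: s³ - 14s - 20 = (s + 2)(s² - 2s - 10).
Apply the quadratic formula to s² - 2s - 10 = 0: s = (2 ± √44)/2, i.e. s ≈ 4.3166 or s ≈ -2.3166.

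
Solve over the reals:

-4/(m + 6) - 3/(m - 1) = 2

m = -8.3807 or m = -0.1193

Multiply both sides by (m + 6)(m - 1):
-4(m - 1) - 3(m + 6) = 2(m + 6)(m - 1).
Expand and collect terms: 2m² + 17m + 2 = 0.
By the quadratic formula, m = (-17 ± √273) / 4, so m ≈ -0.1193 or m ≈ -8.3807.
Neither value makes a denominator zero (m ≠ -6, m ≠ 1), so both are valid.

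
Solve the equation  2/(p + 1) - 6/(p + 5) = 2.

Multiply both sides by (p + 1)(p + 5):
2(p + 5) - 6(p + 1) = 2(p + 1)(p + 5).
Expand and collect terms: 2p^2 + 16p + 6 = 0.
By the quadratic formula, p = (-16 +/- sqrt(208)) / 4, so p ~= -0.3944 or p ~= -7.6056.
Neither value makes a denominator zero (p != -1, p != -5), so both are valid.

p = -7.6056 or p = -0.3944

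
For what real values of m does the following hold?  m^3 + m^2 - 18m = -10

Rearrange: m^3 + m^2 - 18m + 10 = 0.
Possible rational roots are divisors of 10. Testing m = -5 gives 0, so (m + 5) is a factor.
Divide: m^3 + m^2 - 18m + 10 = (m + 5)(m^2 - 4m + 2).
Apply the quadratic formula to m^2 - 4m + 2 = 0: m = (4 +/- sqrt(8))/2, i.e. m ~= 3.4142 or m ~= 0.5858.

m = -5 or m = 0.5858 or m = 3.4142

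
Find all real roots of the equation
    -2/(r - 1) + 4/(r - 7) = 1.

r = -0.2915 or r = 10.2915

Multiply both sides by (r - 1)(r - 7):
-2(r - 7) + 4(r - 1) = (r - 1)(r - 7).
Expand and collect terms: r² - 10r - 3 = 0.
By the quadratic formula, r = (10 ± √112) / 2, so r ≈ 10.2915 or r ≈ -0.2915.
Neither value makes a denominator zero (r ≠ 1, r ≠ 7), so both are valid.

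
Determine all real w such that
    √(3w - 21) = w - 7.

Square both sides: 3w - 21 = (w - 7)².
Expand and rearrange: w² - 17w + 70 = 0.
Solving gives w = 10 or w = 7.
Check each candidate in the original equation:
  w = 10: √(9) = 3, while w - 7 = 3 — valid.
  w = 7: √(0) = 0, while w - 7 = 0 — valid.

w = 7 or w = 10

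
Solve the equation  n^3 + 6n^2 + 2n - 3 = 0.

Possible rational roots are divisors of -3. Testing n = -1 gives 0, so (n + 1) is a factor.
Divide: n^3 + 6n^2 + 2n - 3 = (n + 1)(n^2 + 5n - 3).
Apply the quadratic formula to n^2 + 5n - 3 = 0: n = (-5 +/- sqrt(37))/2, i.e. n ~= 0.5414 or n ~= -5.5414.

n = -5.5414 or n = -1 or n = 0.5414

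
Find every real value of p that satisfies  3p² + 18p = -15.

Bring every term to one side: 3p² + 18p + 15 = 0.
Factor: 3(p + 5)(p + 1) = 0.
So p = -5 or p = -1.

p = -5 or p = -1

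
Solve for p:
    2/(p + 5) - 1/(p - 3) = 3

Multiply both sides by (p + 5)(p - 3):
2(p - 3) - (p + 5) = 3(p + 5)(p - 3).
Expand and collect terms: 3p² + 5p - 34 = 0.
By the quadratic formula, p = (-5 ± √433) / 6, so p ≈ 2.6348 or p ≈ -4.3014.
Neither value makes a denominator zero (p ≠ -5, p ≠ 3), so both are valid.

p = -4.3014 or p = 2.6348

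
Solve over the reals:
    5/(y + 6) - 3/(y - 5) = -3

y = -7.5436 or y = 5.8769

Multiply both sides by (y + 6)(y - 5):
5(y - 5) - 3(y + 6) = -3(y + 6)(y - 5).
Expand and collect terms: -3y² - 5y + 133 = 0.
By the quadratic formula, y = (5 ± √1621) / -6, so y ≈ -7.5436 or y ≈ 5.8769.
Neither value makes a denominator zero (y ≠ -6, y ≠ 5), so both are valid.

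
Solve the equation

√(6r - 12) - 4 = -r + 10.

r = 8

Isolate the radical: √(6r - 12) = -r + 14.
Square both sides: 6r - 12 = (-r + 14)².
Expand and rearrange: r² - 34r + 208 = 0.
Solving gives r = 26 or r = 8.
Check each candidate in the original equation:
  r = 26: √(144) = 12, while -r + 14 = -12 — extraneous.
  r = 8: √(36) = 6, while -r + 14 = 6 — valid.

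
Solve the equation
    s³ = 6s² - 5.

s = -0.8541 or s = 1 or s = 5.8541

Rearrange: s³ - 6s² + 5 = 0.
Possible rational roots are divisors of 5. Testing s = 1 gives 0, so (s - 1) is a factor.
Divide: s³ - 6s² + 5 = (s - 1)(s² - 5s - 5).
Apply the quadratic formula to s² - 5s - 5 = 0: s = (5 ± √45)/2, i.e. s ≈ 5.8541 or s ≈ -0.8541.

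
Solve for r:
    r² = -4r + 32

Bring every term to one side: r² + 4r - 32 = 0.
Factor: (r - 4)(r + 8) = 0.
So r = 4 or r = -8.

r = -8 or r = 4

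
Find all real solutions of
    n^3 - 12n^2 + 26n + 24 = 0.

n = -0.6904 or n = 4 or n = 8.6904

Possible rational roots are divisors of 24. Testing n = 4 gives 0, so (n - 4) is a factor.
Divide: n^3 - 12n^2 + 26n + 24 = (n - 4)(n^2 - 8n - 6).
Apply the quadratic formula to n^2 - 8n - 6 = 0: n = (8 +/- sqrt(88))/2, i.e. n ~= 8.6904 or n ~= -0.6904.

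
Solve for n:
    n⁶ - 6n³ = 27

Let u = n³. The equation becomes u² - 6u - 27 = 0.
Factor: (u + 3)(u - 9) = 0, so u = -3 or u = 9.
n³ = -3 gives n = -∛(3) ≈ -1.4422.
n³ = 9 gives n = ∛(9) ≈ 2.0801.

n = -1.4422 or n = 2.0801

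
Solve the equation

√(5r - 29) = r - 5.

r = 6 or r = 9

Square both sides: 5r - 29 = (r - 5)².
Expand and rearrange: r² - 15r + 54 = 0.
Solving gives r = 9 or r = 6.
Check each candidate in the original equation:
  r = 9: √(16) = 4, while r - 5 = 4 — valid.
  r = 6: √(1) = 1, while r - 5 = 1 — valid.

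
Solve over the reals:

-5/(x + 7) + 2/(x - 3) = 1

x = -11.3899 or x = 4.3899

Multiply both sides by (x + 7)(x - 3):
-5(x - 3) + 2(x + 7) = (x + 7)(x - 3).
Expand and collect terms: x² + 7x - 50 = 0.
By the quadratic formula, x = (-7 ± √249) / 2, so x ≈ 4.3899 or x ≈ -11.3899.
Neither value makes a denominator zero (x ≠ -7, x ≠ 3), so both are valid.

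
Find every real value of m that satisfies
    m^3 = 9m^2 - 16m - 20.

m = -0.8284 or m = 4.8284 or m = 5

Rearrange: m^3 - 9m^2 + 16m + 20 = 0.
Possible rational roots are divisors of 20. Testing m = 5 gives 0, so (m - 5) is a factor.
Divide: m^3 - 9m^2 + 16m + 20 = (m - 5)(m^2 - 4m - 4).
Apply the quadratic formula to m^2 - 4m - 4 = 0: m = (4 +/- sqrt(32))/2, i.e. m ~= 4.8284 or m ~= -0.8284.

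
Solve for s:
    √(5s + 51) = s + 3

s = 6

Square both sides: 5s + 51 = (s + 3)².
Expand and rearrange: s² + s - 42 = 0.
Solving gives s = 6 or s = -7.
Check each candidate in the original equation:
  s = 6: √(81) = 9, while s + 3 = 9 — valid.
  s = -7: √(16) = 4, while s + 3 = -4 — extraneous.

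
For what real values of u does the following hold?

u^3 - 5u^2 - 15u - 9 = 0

u = -1.2426 or u = -1 or u = 7.2426

Possible rational roots are divisors of -9. Testing u = -1 gives 0, so (u + 1) is a factor.
Divide: u^3 - 5u^2 - 15u - 9 = (u + 1)(u^2 - 6u - 9).
Apply the quadratic formula to u^2 - 6u - 9 = 0: u = (6 +/- sqrt(72))/2, i.e. u ~= 7.2426 or u ~= -1.2426.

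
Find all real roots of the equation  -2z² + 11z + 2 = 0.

z = -0.1762 or z = 5.6762

Discriminant: (11)² − 4·(-2)·2 = 137.
Quadratic formula: z = (-11 ± √137) / (-4).
So z = 11/4 - √(137)/4 ≈ -0.1762 or z = 11/4 + √(137)/4 ≈ 5.6762.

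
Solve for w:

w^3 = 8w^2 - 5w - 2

Rearrange: w^3 - 8w^2 + 5w + 2 = 0.
Possible rational roots are divisors of 2. Testing w = 1 gives 0, so (w - 1) is a factor.
Divide: w^3 - 8w^2 + 5w + 2 = (w - 1)(w^2 - 7w - 2).
Apply the quadratic formula to w^2 - 7w - 2 = 0: w = (7 +/- sqrt(57))/2, i.e. w ~= 7.2749 or w ~= -0.2749.

w = -0.2749 or w = 1 or w = 7.2749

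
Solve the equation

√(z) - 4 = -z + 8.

z = 9

Isolate the radical: √(z) = -z + 12.
Square both sides: z = (-z + 12)².
Expand and rearrange: z² - 25z + 144 = 0.
Solving gives z = 16 or z = 9.
Check each candidate in the original equation:
  z = 16: √(16) = 4, while -z + 12 = -4 — extraneous.
  z = 9: √(9) = 3, while -z + 12 = 3 — valid.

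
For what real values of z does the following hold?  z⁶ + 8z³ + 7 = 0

Let u = z³. The equation becomes u² + 8u + 7 = 0.
Factor: (u + 1)(u + 7) = 0, so u = -1 or u = -7.
z³ = -1 gives z = -1.
z³ = -7 gives z = -∛(7) ≈ -1.9129.

z = -1.9129 or z = -1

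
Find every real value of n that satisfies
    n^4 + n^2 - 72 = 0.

n = -2.8284 or n = 2.8284

Let u = n^2. The equation becomes u^2 + u - 72 = 0.
Factor: (u - 8)(u + 9) = 0, so u = 8 or u = -9.
n^2 = 8 gives n = +/-2*sqrt(2) ~= +/-2.8284.
n^2 = -9 < 0 has no real solution.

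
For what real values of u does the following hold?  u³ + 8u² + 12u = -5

u = -6.1926 or u = -1 or u = -0.8074

Rearrange: u³ + 8u² + 12u + 5 = 0.
Possible rational roots are divisors of 5. Testing u = -1 gives 0, so (u + 1) is a factor.
Divide: u³ + 8u² + 12u + 5 = (u + 1)(u² + 7u + 5).
Apply the quadratic formula to u² + 7u + 5 = 0: u = (-7 ± √29)/2, i.e. u ≈ -0.8074 or u ≈ -6.1926.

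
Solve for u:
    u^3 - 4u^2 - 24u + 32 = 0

u = -4 or u = 1.1716 or u = 6.8284

Possible rational roots are divisors of 32. Testing u = -4 gives 0, so (u + 4) is a factor.
Divide: u^3 - 4u^2 - 24u + 32 = (u + 4)(u^2 - 8u + 8).
Apply the quadratic formula to u^2 - 8u + 8 = 0: u = (8 +/- sqrt(32))/2, i.e. u ~= 6.8284 or u ~= 1.1716.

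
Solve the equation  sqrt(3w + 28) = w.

w = 7

Square both sides: 3w + 28 = (w)^2.
Expand and rearrange: w^2 - 3w - 28 = 0.
Solving gives w = 7 or w = -4.
Check each candidate in the original equation:
  w = 7: sqrt(49) = 7, while w = 7 — valid.
  w = -4: sqrt(16) = 4, while w = -4 — extraneous.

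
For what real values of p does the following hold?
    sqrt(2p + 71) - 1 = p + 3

Isolate the radical: sqrt(2p + 71) = p + 4.
Square both sides: 2p + 71 = (p + 4)^2.
Expand and rearrange: p^2 + 6p - 55 = 0.
Solving gives p = 5 or p = -11.
Check each candidate in the original equation:
  p = 5: sqrt(81) = 9, while p + 4 = 9 — valid.
  p = -11: sqrt(49) = 7, while p + 4 = -7 — extraneous.

p = 5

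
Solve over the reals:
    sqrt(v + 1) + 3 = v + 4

Isolate the radical: sqrt(v + 1) = v + 1.
Square both sides: v + 1 = (v + 1)^2.
Expand and rearrange: v^2 + v = 0.
Solving gives v = 0 or v = -1.
Check each candidate in the original equation:
  v = 0: sqrt(1) = 1, while v + 1 = 1 — valid.
  v = -1: sqrt(0) = 0, while v + 1 = 0 — valid.

v = -1 or v = 0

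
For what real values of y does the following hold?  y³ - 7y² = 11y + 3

Rearrange: y³ - 7y² - 11y - 3 = 0.
Possible rational roots are divisors of -3. Testing y = -1 gives 0, so (y + 1) is a factor.
Divide: y³ - 7y² - 11y - 3 = (y + 1)(y² - 8y - 3).
Apply the quadratic formula to y² - 8y - 3 = 0: y = (8 ± √76)/2, i.e. y ≈ 8.3589 or y ≈ -0.3589.

y = -1 or y = -0.3589 or y = 8.3589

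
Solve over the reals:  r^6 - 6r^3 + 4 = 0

Let u = r^3. The equation becomes u^2 - 6u + 4 = 0.
By the quadratic formula, u = sqrt(5) + 3 or u = 3 - sqrt(5).
r^3 = sqrt(5) + 3 gives r = (sqrt(5) + 3)^(1/3) ~= 1.7365.
r^3 = 3 - sqrt(5) gives r = (3 - sqrt(5))^(1/3) ~= 0.9142.

r = 0.9142 or r = 1.7365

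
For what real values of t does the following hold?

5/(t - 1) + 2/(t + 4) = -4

Multiply both sides by (t - 1)(t + 4):
5(t + 4) + 2(t - 1) = -4(t - 1)(t + 4).
Expand and collect terms: -4t² - 19t - 2 = 0.
By the quadratic formula, t = (19 ± √329) / -8, so t ≈ -4.6423 or t ≈ -0.1077.
Neither value makes a denominator zero (t ≠ 1, t ≠ -4), so both are valid.

t = -4.6423 or t = -0.1077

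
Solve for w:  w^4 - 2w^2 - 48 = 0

Let u = w^2. The equation becomes u^2 - 2u - 48 = 0.
Factor: (u + 6)(u - 8) = 0, so u = -6 or u = 8.
w^2 = -6 < 0 has no real solution.
w^2 = 8 gives w = +/-2*sqrt(2) ~= +/-2.8284.

w = -2.8284 or w = 2.8284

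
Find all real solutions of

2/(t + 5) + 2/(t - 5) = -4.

Multiply both sides by (t + 5)(t - 5):
2(t - 5) + 2(t + 5) = -4(t + 5)(t - 5).
Expand and collect terms: -4t² - 4t + 100 = 0.
By the quadratic formula, t = (4 ± √1616) / -8, so t ≈ -5.5249 or t ≈ 4.5249.
Neither value makes a denominator zero (t ≠ -5, t ≠ 5), so both are valid.

t = -5.5249 or t = 4.5249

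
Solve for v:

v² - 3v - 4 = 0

v = -1 or v = 4

Factor: (v - 4)(v + 1) = 0.
So v = 4 or v = -1.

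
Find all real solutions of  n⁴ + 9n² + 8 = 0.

Let u = n². The equation becomes u² + 9u + 8 = 0.
Factor: (u + 8)(u + 1) = 0, so u = -8 or u = -1.
n² = -8 < 0 has no real solution.
n² = -1 < 0 has no real solution.

No real solutions.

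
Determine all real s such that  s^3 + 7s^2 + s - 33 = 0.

Possible rational roots are divisors of -33. Testing s = -3 gives 0, so (s + 3) is a factor.
Divide: s^3 + 7s^2 + s - 33 = (s + 3)(s^2 + 4s - 11).
Apply the quadratic formula to s^2 + 4s - 11 = 0: s = (-4 +/- sqrt(60))/2, i.e. s ~= 1.873 or s ~= -5.873.

s = -5.873 or s = -3 or s = 1.873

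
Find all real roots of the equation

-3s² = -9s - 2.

s = -0.2078 or s = 3.2078

Rearrange to standard form: -3s² + 9s + 2 = 0.
Discriminant: (9)² − 4·(-3)·2 = 105.
Quadratic formula: s = (-9 ± √105) / (-6).
So s = 3/2 - √(105)/6 ≈ -0.2078 or s = 3/2 + √(105)/6 ≈ 3.2078.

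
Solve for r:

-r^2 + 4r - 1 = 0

r = 0.2679 or r = 3.7321

Discriminant: (4)^2 - 4*(-1)*(-1) = 12.
Quadratic formula: r = (-4 +/- sqrt(12)) / (-2).
So r = 2 - sqrt(3) ~= 0.2679 or r = sqrt(3) + 2 ~= 3.7321.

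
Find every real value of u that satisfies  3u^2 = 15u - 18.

u = 2 or u = 3

Bring every term to one side: 3u^2 - 15u + 18 = 0.
Factor: 3(u - 2)(u - 3) = 0.
So u = 2 or u = 3.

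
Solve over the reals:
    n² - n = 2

n = -1 or n = 2

Bring every term to one side: n² - n - 2 = 0.
Factor: (n + 1)(n - 2) = 0.
So n = -1 or n = 2.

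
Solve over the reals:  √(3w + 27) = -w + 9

w = 3

Square both sides: 3w + 27 = (-w + 9)².
Expand and rearrange: w² - 21w + 54 = 0.
Solving gives w = 18 or w = 3.
Check each candidate in the original equation:
  w = 18: √(81) = 9, while -w + 9 = -9 — extraneous.
  w = 3: √(36) = 6, while -w + 9 = 6 — valid.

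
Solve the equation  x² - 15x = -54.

x = 6 or x = 9

Bring every term to one side: x² - 15x + 54 = 0.
Factor: (x - 6)(x - 9) = 0.
So x = 6 or x = 9.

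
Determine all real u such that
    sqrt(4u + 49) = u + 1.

u = 8

Square both sides: 4u + 49 = (u + 1)^2.
Expand and rearrange: u^2 - 2u - 48 = 0.
Solving gives u = 8 or u = -6.
Check each candidate in the original equation:
  u = 8: sqrt(81) = 9, while u + 1 = 9 — valid.
  u = -6: sqrt(25) = 5, while u + 1 = -5 — extraneous.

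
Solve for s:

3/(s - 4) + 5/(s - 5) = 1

Multiply both sides by (s - 4)(s - 5):
3(s - 5) + 5(s - 4) = (s - 4)(s - 5).
Expand and collect terms: s^2 - 17s + 55 = 0.
By the quadratic formula, s = (17 +/- sqrt(69)) / 2, so s ~= 12.6533 or s ~= 4.3467.
Neither value makes a denominator zero (s != 4, s != 5), so both are valid.

s = 4.3467 or s = 12.6533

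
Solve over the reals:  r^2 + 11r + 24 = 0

r = -8 or r = -3

Factor: (r + 3)(r + 8) = 0.
So r = -3 or r = -8.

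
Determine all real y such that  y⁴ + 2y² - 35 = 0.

Let u = y². The equation becomes u² + 2u - 35 = 0.
Factor: (u - 5)(u + 7) = 0, so u = 5 or u = -7.
y² = 5 gives y = ±√(5) ≈ ±2.2361.
y² = -7 < 0 has no real solution.

y = -2.2361 or y = 2.2361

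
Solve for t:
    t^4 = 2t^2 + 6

t = -1.9094 or t = 1.9094

Let u = t^2. The equation becomes u^2 - 2u - 6 = 0.
By the quadratic formula, u = 1 + sqrt(7) or u = 1 - sqrt(7).
t^2 = 1 + sqrt(7) gives t = +/-sqrt(1 + sqrt(7)) ~= +/-1.9094.
t^2 = 1 - sqrt(7) < 0 has no real solution.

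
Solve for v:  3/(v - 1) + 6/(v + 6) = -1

Multiply both sides by (v - 1)(v + 6):
3(v + 6) + 6(v - 1) = -(v - 1)(v + 6).
Expand and collect terms: -v² - 14v - 6 = 0.
By the quadratic formula, v = (14 ± √172) / -2, so v ≈ -13.5574 or v ≈ -0.4426.
Neither value makes a denominator zero (v ≠ 1, v ≠ -6), so both are valid.

v = -13.5574 or v = -0.4426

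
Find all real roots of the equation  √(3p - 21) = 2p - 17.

Square both sides: 3p - 21 = (2p - 17)².
Expand and rearrange: 4p² - 71p + 310 = 0.
Solving gives p = 10 or p = 7.75.
Check each candidate in the original equation:
  p = 10: √(9) = 3, while 2p - 17 = 3 — valid.
  p = 7.75: √(2.25) = 1.5, while 2p - 17 = -1.5 — extraneous.

p = 10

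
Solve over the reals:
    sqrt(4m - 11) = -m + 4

m = 3

Square both sides: 4m - 11 = (-m + 4)^2.
Expand and rearrange: m^2 - 12m + 27 = 0.
Solving gives m = 9 or m = 3.
Check each candidate in the original equation:
  m = 9: sqrt(25) = 5, while -m + 4 = -5 — extraneous.
  m = 3: sqrt(1) = 1, while -m + 4 = 1 — valid.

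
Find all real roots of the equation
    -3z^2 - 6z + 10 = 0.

Discriminant: (-6)^2 - 4*(-3)*10 = 156.
Quadratic formula: z = (6 +/- sqrt(156)) / (-6).
So z = -sqrt(39)/3 - 1 ~= -3.0817 or z = -1 + sqrt(39)/3 ~= 1.0817.

z = -3.0817 or z = 1.0817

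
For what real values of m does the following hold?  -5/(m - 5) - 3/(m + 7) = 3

Multiply both sides by (m - 5)(m + 7):
-5(m + 7) - 3(m - 5) = 3(m - 5)(m + 7).
Expand and collect terms: 3m² + 14m - 85 = 0.
By the quadratic formula, m = (-14 ± √1216) / 6, so m ≈ 3.4785 or m ≈ -8.1452.
Neither value makes a denominator zero (m ≠ 5, m ≠ -7), so both are valid.

m = -8.1452 or m = 3.4785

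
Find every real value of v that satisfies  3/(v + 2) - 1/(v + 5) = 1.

v = -5.5414 or v = 0.5414

Multiply both sides by (v + 2)(v + 5):
3(v + 5) - (v + 2) = (v + 2)(v + 5).
Expand and collect terms: v² + 5v - 3 = 0.
By the quadratic formula, v = (-5 ± √37) / 2, so v ≈ 0.5414 or v ≈ -5.5414.
Neither value makes a denominator zero (v ≠ -2, v ≠ -5), so both are valid.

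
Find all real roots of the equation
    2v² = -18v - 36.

v = -6 or v = -3

Bring every term to one side: 2v² + 18v + 36 = 0.
Factor: 2(v + 3)(v + 6) = 0.
So v = -3 or v = -6.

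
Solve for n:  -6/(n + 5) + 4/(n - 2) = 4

n = -6.3394 or n = 2.8394

Multiply both sides by (n + 5)(n - 2):
-6(n - 2) + 4(n + 5) = 4(n + 5)(n - 2).
Expand and collect terms: 4n² + 14n - 72 = 0.
By the quadratic formula, n = (-14 ± √1348) / 8, so n ≈ 2.8394 or n ≈ -6.3394.
Neither value makes a denominator zero (n ≠ -5, n ≠ 2), so both are valid.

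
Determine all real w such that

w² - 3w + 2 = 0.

Factor: (w - 2)(w - 1) = 0.
So w = 2 or w = 1.

w = 1 or w = 2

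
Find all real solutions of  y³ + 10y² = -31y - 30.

Rearrange: y³ + 10y² + 31y + 30 = 0.
Possible rational roots are divisors of 30. Testing y = -3 gives 0, so (y + 3) is a factor.
Divide: y³ + 10y² + 31y + 30 = (y + 3)(y² + 7y + 10).
Factor the quadratic: y = -2 or y = -5.

y = -5 or y = -3 or y = -2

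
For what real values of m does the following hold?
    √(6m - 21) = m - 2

m = 5

Square both sides: 6m - 21 = (m - 2)².
Expand and rearrange: m² - 10m + 25 = 0.
This gives the repeated root m = 5.
Check in the original equation:
  m = 5: √(9) = 3, while m - 2 = 3 — valid.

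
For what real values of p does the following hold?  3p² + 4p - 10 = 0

Discriminant: (4)² − 4·3·(-10) = 136.
Quadratic formula: p = (-4 ± √136) / 6.
So p = -2/3 + √(34)/3 ≈ 1.277 or p = -√(34)/3 - 2/3 ≈ -2.6103.

p = -2.6103 or p = 1.277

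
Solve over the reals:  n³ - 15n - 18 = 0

n = -3 or n = -1.3723 or n = 4.3723

Possible rational roots are divisors of -18. Testing n = -3 gives 0, so (n + 3) is a factor.
Divide: n³ - 15n - 18 = (n + 3)(n² - 3n - 6).
Apply the quadratic formula to n² - 3n - 6 = 0: n = (3 ± √33)/2, i.e. n ≈ 4.3723 or n ≈ -1.3723.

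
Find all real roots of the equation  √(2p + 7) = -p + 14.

Square both sides: 2p + 7 = (-p + 14)².
Expand and rearrange: p² - 30p + 189 = 0.
Solving gives p = 21 or p = 9.
Check each candidate in the original equation:
  p = 21: √(49) = 7, while -p + 14 = -7 — extraneous.
  p = 9: √(25) = 5, while -p + 14 = 5 — valid.

p = 9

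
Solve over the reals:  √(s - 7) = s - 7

Square both sides: s - 7 = (s - 7)².
Expand and rearrange: s² - 15s + 56 = 0.
Solving gives s = 8 or s = 7.
Check each candidate in the original equation:
  s = 8: √(1) = 1, while s - 7 = 1 — valid.
  s = 7: √(0) = 0, while s - 7 = 0 — valid.

s = 7 or s = 8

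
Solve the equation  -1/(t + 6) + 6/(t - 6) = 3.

Multiply both sides by (t + 6)(t - 6):
-(t - 6) + 6(t + 6) = 3(t + 6)(t - 6).
Expand and collect terms: 3t² - 5t - 150 = 0.
By the quadratic formula, t = (5 ± √1825) / 6, so t ≈ 7.9533 or t ≈ -6.2867.
Neither value makes a denominator zero (t ≠ -6, t ≠ 6), so both are valid.

t = -6.2867 or t = 7.9533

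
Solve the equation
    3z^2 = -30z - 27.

z = -9 or z = -1

Bring every term to one side: 3z^2 + 30z + 27 = 0.
Factor: 3(z + 9)(z + 1) = 0.
So z = -9 or z = -1.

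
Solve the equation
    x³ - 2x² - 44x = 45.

Rearrange: x³ - 2x² - 44x - 45 = 0.
Possible rational roots are divisors of -45. Testing x = -5 gives 0, so (x + 5) is a factor.
Divide: x³ - 2x² - 44x - 45 = (x + 5)(x² - 7x - 9).
Apply the quadratic formula to x² - 7x - 9 = 0: x = (7 ± √85)/2, i.e. x ≈ 8.1098 or x ≈ -1.1098.

x = -5 or x = -1.1098 or x = 8.1098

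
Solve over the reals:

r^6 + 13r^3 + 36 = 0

r = -2.0801 or r = -1.5874

Let u = r^3. The equation becomes u^2 + 13u + 36 = 0.
Factor: (u + 9)(u + 4) = 0, so u = -9 or u = -4.
r^3 = -9 gives r = -(9)^(1/3) ~= -2.0801.
r^3 = -4 gives r = -(4)^(1/3) ~= -1.5874.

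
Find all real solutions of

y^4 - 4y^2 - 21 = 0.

Let u = y^2. The equation becomes u^2 - 4u - 21 = 0.
Factor: (u + 3)(u - 7) = 0, so u = -3 or u = 7.
y^2 = -3 < 0 has no real solution.
y^2 = 7 gives y = +/-sqrt(7) ~= +/-2.6458.

y = -2.6458 or y = 2.6458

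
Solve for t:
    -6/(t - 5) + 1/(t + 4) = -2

Multiply both sides by (t - 5)(t + 4):
-6(t + 4) + (t - 5) = -2(t - 5)(t + 4).
Expand and collect terms: -2t² + 7t + 69 = 0.
By the quadratic formula, t = (-7 ± √601) / -4, so t ≈ -4.3788 or t ≈ 7.8788.
Neither value makes a denominator zero (t ≠ 5, t ≠ -4), so both are valid.

t = -4.3788 or t = 7.8788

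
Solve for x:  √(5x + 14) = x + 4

x = -2 or x = -1

Square both sides: 5x + 14 = (x + 4)².
Expand and rearrange: x² + 3x + 2 = 0.
Solving gives x = -1 or x = -2.
Check each candidate in the original equation:
  x = -1: √(9) = 3, while x + 4 = 3 — valid.
  x = -2: √(4) = 2, while x + 4 = 2 — valid.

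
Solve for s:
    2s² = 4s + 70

Bring every term to one side: 2s² - 4s - 70 = 0.
Factor: 2(s - 7)(s + 5) = 0.
So s = 7 or s = -5.

s = -5 or s = 7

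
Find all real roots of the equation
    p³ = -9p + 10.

Rearrange: p³ + 9p - 10 = 0.
Possible rational roots are divisors of -10. Testing p = 1 gives 0, so (p - 1) is a factor.
Divide: p³ + 9p - 10 = (p - 1)(p² + p + 10).
The quadratic p² + p + 10 has discriminant -39 < 0, so no further real roots.

p = 1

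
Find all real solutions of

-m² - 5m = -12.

m = -6.772 or m = 1.772

Rearrange to standard form: -m² - 5m + 12 = 0.
Discriminant: (-5)² − 4·(-1)·12 = 73.
Quadratic formula: m = (5 ± √73) / (-2).
So m = -√(73)/2 - 5/2 ≈ -6.772 or m = -5/2 + √(73)/2 ≈ 1.772.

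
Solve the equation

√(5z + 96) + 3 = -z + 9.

z = -3

Isolate the radical: √(5z + 96) = -z + 6.
Square both sides: 5z + 96 = (-z + 6)².
Expand and rearrange: z² - 17z - 60 = 0.
Solving gives z = 20 or z = -3.
Check each candidate in the original equation:
  z = 20: √(196) = 14, while -z + 6 = -14 — extraneous.
  z = -3: √(81) = 9, while -z + 6 = 9 — valid.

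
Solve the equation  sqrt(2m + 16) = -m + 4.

m = 0

Square both sides: 2m + 16 = (-m + 4)^2.
Expand and rearrange: m^2 - 10m = 0.
Solving gives m = 10 or m = 0.
Check each candidate in the original equation:
  m = 10: sqrt(36) = 6, while -m + 4 = -6 — extraneous.
  m = 0: sqrt(16) = 4, while -m + 4 = 4 — valid.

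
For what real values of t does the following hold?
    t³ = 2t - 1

t = -1.618 or t = 0.618 or t = 1

Rearrange: t³ - 2t + 1 = 0.
Possible rational roots are divisors of 1. Testing t = 1 gives 0, so (t - 1) is a factor.
Divide: t³ - 2t + 1 = (t - 1)(t² + t - 1).
Apply the quadratic formula to t² + t - 1 = 0: t = (-1 ± √5)/2, i.e. t ≈ 0.618 or t ≈ -1.618.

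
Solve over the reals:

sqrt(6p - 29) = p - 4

p = 5 or p = 9

Square both sides: 6p - 29 = (p - 4)^2.
Expand and rearrange: p^2 - 14p + 45 = 0.
Solving gives p = 9 or p = 5.
Check each candidate in the original equation:
  p = 9: sqrt(25) = 5, while p - 4 = 5 — valid.
  p = 5: sqrt(1) = 1, while p - 4 = 1 — valid.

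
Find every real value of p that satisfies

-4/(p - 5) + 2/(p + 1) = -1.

Multiply both sides by (p - 5)(p + 1):
-4(p + 1) + 2(p - 5) = -(p - 5)(p + 1).
Expand and collect terms: -p^2 + 6p + 19 = 0.
By the quadratic formula, p = (-6 +/- sqrt(112)) / -2, so p ~= -2.2915 or p ~= 8.2915.
Neither value makes a denominator zero (p != 5, p != -1), so both are valid.

p = -2.2915 or p = 8.2915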